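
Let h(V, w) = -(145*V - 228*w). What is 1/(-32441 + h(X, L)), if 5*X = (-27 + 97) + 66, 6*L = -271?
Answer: -1/46683 ≈ -2.1421e-5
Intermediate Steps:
L = -271/6 (L = (⅙)*(-271) = -271/6 ≈ -45.167)
X = 136/5 (X = ((-27 + 97) + 66)/5 = (70 + 66)/5 = (⅕)*136 = 136/5 ≈ 27.200)
h(V, w) = -145*V + 228*w (h(V, w) = -(-228*w + 145*V) = -145*V + 228*w)
1/(-32441 + h(X, L)) = 1/(-32441 + (-145*136/5 + 228*(-271/6))) = 1/(-32441 + (-3944 - 10298)) = 1/(-32441 - 14242) = 1/(-46683) = -1/46683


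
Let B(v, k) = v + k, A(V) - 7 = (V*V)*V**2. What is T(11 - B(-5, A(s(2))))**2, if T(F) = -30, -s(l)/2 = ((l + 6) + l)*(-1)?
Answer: 900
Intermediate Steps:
s(l) = 12 + 4*l (s(l) = -2*((l + 6) + l)*(-1) = -2*((6 + l) + l)*(-1) = -2*(6 + 2*l)*(-1) = -2*(-6 - 2*l) = 12 + 4*l)
A(V) = 7 + V**4 (A(V) = 7 + (V*V)*V**2 = 7 + V**2*V**2 = 7 + V**4)
B(v, k) = k + v
T(11 - B(-5, A(s(2))))**2 = (-30)**2 = 900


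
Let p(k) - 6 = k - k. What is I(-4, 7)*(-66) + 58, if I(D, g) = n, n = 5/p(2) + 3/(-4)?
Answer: 105/2 ≈ 52.500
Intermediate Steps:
p(k) = 6 (p(k) = 6 + (k - k) = 6 + 0 = 6)
n = 1/12 (n = 5/6 + 3/(-4) = 5*(⅙) + 3*(-¼) = ⅚ - ¾ = 1/12 ≈ 0.083333)
I(D, g) = 1/12
I(-4, 7)*(-66) + 58 = (1/12)*(-66) + 58 = -11/2 + 58 = 105/2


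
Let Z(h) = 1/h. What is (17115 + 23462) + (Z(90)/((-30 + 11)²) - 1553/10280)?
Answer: 1355255393771/33399720 ≈ 40577.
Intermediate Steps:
(17115 + 23462) + (Z(90)/((-30 + 11)²) - 1553/10280) = (17115 + 23462) + (1/(90*((-30 + 11)²)) - 1553/10280) = 40577 + (1/(90*((-19)²)) - 1553*1/10280) = 40577 + ((1/90)/361 - 1553/10280) = 40577 + ((1/90)*(1/361) - 1553/10280) = 40577 + (1/32490 - 1553/10280) = 40577 - 5044669/33399720 = 1355255393771/33399720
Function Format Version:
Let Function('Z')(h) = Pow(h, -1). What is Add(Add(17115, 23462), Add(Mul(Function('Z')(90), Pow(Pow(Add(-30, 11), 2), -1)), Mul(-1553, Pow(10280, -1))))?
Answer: Rational(1355255393771, 33399720) ≈ 40577.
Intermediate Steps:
Add(Add(17115, 23462), Add(Mul(Function('Z')(90), Pow(Pow(Add(-30, 11), 2), -1)), Mul(-1553, Pow(10280, -1)))) = Add(Add(17115, 23462), Add(Mul(Pow(90, -1), Pow(Pow(Add(-30, 11), 2), -1)), Mul(-1553, Pow(10280, -1)))) = Add(40577, Add(Mul(Rational(1, 90), Pow(Pow(-19, 2), -1)), Mul(-1553, Rational(1, 10280)))) = Add(40577, Add(Mul(Rational(1, 90), Pow(361, -1)), Rational(-1553, 10280))) = Add(40577, Add(Mul(Rational(1, 90), Rational(1, 361)), Rational(-1553, 10280))) = Add(40577, Add(Rational(1, 32490), Rational(-1553, 10280))) = Add(40577, Rational(-5044669, 33399720)) = Rational(1355255393771, 33399720)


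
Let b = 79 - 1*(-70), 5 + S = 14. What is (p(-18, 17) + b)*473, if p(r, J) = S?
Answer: 74734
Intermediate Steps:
S = 9 (S = -5 + 14 = 9)
p(r, J) = 9
b = 149 (b = 79 + 70 = 149)
(p(-18, 17) + b)*473 = (9 + 149)*473 = 158*473 = 74734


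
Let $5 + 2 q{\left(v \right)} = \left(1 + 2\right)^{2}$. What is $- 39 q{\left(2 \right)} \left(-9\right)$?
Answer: $702$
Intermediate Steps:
$q{\left(v \right)} = 2$ ($q{\left(v \right)} = - \frac{5}{2} + \frac{\left(1 + 2\right)^{2}}{2} = - \frac{5}{2} + \frac{3^{2}}{2} = - \frac{5}{2} + \frac{1}{2} \cdot 9 = - \frac{5}{2} + \frac{9}{2} = 2$)
$- 39 q{\left(2 \right)} \left(-9\right) = \left(-39\right) 2 \left(-9\right) = \left(-78\right) \left(-9\right) = 702$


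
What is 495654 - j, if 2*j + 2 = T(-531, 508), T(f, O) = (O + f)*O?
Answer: 501497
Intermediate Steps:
T(f, O) = O*(O + f)
j = -5843 (j = -1 + (508*(508 - 531))/2 = -1 + (508*(-23))/2 = -1 + (½)*(-11684) = -1 - 5842 = -5843)
495654 - j = 495654 - 1*(-5843) = 495654 + 5843 = 501497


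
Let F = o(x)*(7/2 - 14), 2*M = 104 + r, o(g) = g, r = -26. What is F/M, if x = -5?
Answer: 35/26 ≈ 1.3462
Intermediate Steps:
M = 39 (M = (104 - 26)/2 = (½)*78 = 39)
F = 105/2 (F = -5*(7/2 - 14) = -5*(-21/2) = 105/2 ≈ 52.500)
F/M = (105/2)/39 = (105/2)*(1/39) = 35/26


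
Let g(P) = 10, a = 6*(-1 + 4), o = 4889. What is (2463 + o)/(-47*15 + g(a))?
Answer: -7352/695 ≈ -10.578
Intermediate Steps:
a = 18 (a = 6*3 = 18)
(2463 + o)/(-47*15 + g(a)) = (2463 + 4889)/(-47*15 + 10) = 7352/(-705 + 10) = 7352/(-695) = 7352*(-1/695) = -7352/695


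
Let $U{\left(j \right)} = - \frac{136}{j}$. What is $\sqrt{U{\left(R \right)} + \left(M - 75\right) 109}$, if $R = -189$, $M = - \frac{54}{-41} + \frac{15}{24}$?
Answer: $\frac{i \sqrt{850008740910}}{10332} \approx 89.233 i$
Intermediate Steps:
$M = \frac{637}{328}$ ($M = \left(-54\right) \left(- \frac{1}{41}\right) + 15 \cdot \frac{1}{24} = \frac{54}{41} + \frac{5}{8} = \frac{637}{328} \approx 1.9421$)
$\sqrt{U{\left(R \right)} + \left(M - 75\right) 109} = \sqrt{- \frac{136}{-189} + \left(\frac{637}{328} - 75\right) 109} = \sqrt{\left(-136\right) \left(- \frac{1}{189}\right) - \frac{2611967}{328}} = \sqrt{\frac{136}{189} - \frac{2611967}{328}} = \sqrt{- \frac{493617155}{61992}} = \frac{i \sqrt{850008740910}}{10332}$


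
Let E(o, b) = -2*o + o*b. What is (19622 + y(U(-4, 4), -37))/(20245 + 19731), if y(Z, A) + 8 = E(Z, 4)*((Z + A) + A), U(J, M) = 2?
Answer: 9663/19988 ≈ 0.48344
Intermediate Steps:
E(o, b) = -2*o + b*o
y(Z, A) = -8 + 2*Z*(Z + 2*A) (y(Z, A) = -8 + (Z*(-2 + 4))*((Z + A) + A) = -8 + (Z*2)*((A + Z) + A) = -8 + (2*Z)*(Z + 2*A) = -8 + 2*Z*(Z + 2*A))
(19622 + y(U(-4, 4), -37))/(20245 + 19731) = (19622 + (-8 + 2*2² + 4*(-37)*2))/(20245 + 19731) = (19622 + (-8 + 2*4 - 296))/39976 = (19622 + (-8 + 8 - 296))*(1/39976) = (19622 - 296)*(1/39976) = 19326*(1/39976) = 9663/19988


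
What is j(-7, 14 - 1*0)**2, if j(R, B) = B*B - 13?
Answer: 33489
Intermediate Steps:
j(R, B) = -13 + B**2 (j(R, B) = B**2 - 13 = -13 + B**2)
j(-7, 14 - 1*0)**2 = (-13 + (14 - 1*0)**2)**2 = (-13 + (14 + 0)**2)**2 = (-13 + 14**2)**2 = (-13 + 196)**2 = 183**2 = 33489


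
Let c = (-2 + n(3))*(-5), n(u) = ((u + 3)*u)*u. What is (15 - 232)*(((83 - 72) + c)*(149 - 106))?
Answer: 2323419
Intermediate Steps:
n(u) = u²*(3 + u) (n(u) = ((3 + u)*u)*u = (u*(3 + u))*u = u²*(3 + u))
c = -260 (c = (-2 + 3²*(3 + 3))*(-5) = (-2 + 9*6)*(-5) = (-2 + 54)*(-5) = 52*(-5) = -260)
(15 - 232)*(((83 - 72) + c)*(149 - 106)) = (15 - 232)*(((83 - 72) - 260)*(149 - 106)) = -217*(11 - 260)*43 = -(-54033)*43 = -217*(-10707) = 2323419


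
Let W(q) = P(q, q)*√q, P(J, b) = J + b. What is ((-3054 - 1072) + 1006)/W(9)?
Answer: -520/9 ≈ -57.778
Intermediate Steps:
W(q) = 2*q^(3/2) (W(q) = (q + q)*√q = (2*q)*√q = 2*q^(3/2))
((-3054 - 1072) + 1006)/W(9) = ((-3054 - 1072) + 1006)/((2*9^(3/2))) = (-4126 + 1006)/((2*27)) = -3120/54 = -3120*1/54 = -520/9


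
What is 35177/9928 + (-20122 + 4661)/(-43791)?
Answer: 1693932815/434757048 ≈ 3.8963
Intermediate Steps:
35177/9928 + (-20122 + 4661)/(-43791) = 35177*(1/9928) - 15461*(-1/43791) = 35177/9928 + 15461/43791 = 1693932815/434757048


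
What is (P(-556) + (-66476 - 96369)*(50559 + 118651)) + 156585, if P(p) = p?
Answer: -27554846421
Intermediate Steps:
(P(-556) + (-66476 - 96369)*(50559 + 118651)) + 156585 = (-556 + (-66476 - 96369)*(50559 + 118651)) + 156585 = (-556 - 162845*169210) + 156585 = (-556 - 27555002450) + 156585 = -27555003006 + 156585 = -27554846421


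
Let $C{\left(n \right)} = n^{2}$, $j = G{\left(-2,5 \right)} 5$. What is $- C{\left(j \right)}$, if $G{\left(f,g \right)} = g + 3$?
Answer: $-1600$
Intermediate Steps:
$G{\left(f,g \right)} = 3 + g$
$j = 40$ ($j = \left(3 + 5\right) 5 = 8 \cdot 5 = 40$)
$- C{\left(j \right)} = - 40^{2} = \left(-1\right) 1600 = -1600$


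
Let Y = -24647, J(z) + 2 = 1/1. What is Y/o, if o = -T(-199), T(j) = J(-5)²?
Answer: 24647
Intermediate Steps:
J(z) = -1 (J(z) = -2 + 1/1 = -2 + 1 = -1)
T(j) = 1 (T(j) = (-1)² = 1)
o = -1 (o = -1*1 = -1)
Y/o = -24647/(-1) = -24647*(-1) = 24647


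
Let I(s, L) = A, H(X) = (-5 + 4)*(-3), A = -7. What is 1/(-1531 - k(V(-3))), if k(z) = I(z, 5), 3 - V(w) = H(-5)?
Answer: -1/1524 ≈ -0.00065617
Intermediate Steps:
H(X) = 3 (H(X) = -1*(-3) = 3)
V(w) = 0 (V(w) = 3 - 1*3 = 3 - 3 = 0)
I(s, L) = -7
k(z) = -7
1/(-1531 - k(V(-3))) = 1/(-1531 - 1*(-7)) = 1/(-1531 + 7) = 1/(-1524) = -1/1524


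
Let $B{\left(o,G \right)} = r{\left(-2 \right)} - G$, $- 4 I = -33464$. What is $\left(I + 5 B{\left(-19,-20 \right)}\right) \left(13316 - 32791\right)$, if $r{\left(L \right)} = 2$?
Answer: $-165070100$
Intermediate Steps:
$I = 8366$ ($I = \left(- \frac{1}{4}\right) \left(-33464\right) = 8366$)
$B{\left(o,G \right)} = 2 - G$
$\left(I + 5 B{\left(-19,-20 \right)}\right) \left(13316 - 32791\right) = \left(8366 + 5 \left(2 - -20\right)\right) \left(13316 - 32791\right) = \left(8366 + 5 \left(2 + 20\right)\right) \left(-19475\right) = \left(8366 + 5 \cdot 22\right) \left(-19475\right) = \left(8366 + 110\right) \left(-19475\right) = 8476 \left(-19475\right) = -165070100$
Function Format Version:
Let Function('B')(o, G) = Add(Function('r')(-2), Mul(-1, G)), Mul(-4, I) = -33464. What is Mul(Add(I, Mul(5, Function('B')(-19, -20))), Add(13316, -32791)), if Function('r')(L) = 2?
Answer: -165070100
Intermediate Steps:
I = 8366 (I = Mul(Rational(-1, 4), -33464) = 8366)
Function('B')(o, G) = Add(2, Mul(-1, G))
Mul(Add(I, Mul(5, Function('B')(-19, -20))), Add(13316, -32791)) = Mul(Add(8366, Mul(5, Add(2, Mul(-1, -20)))), Add(13316, -32791)) = Mul(Add(8366, Mul(5, Add(2, 20))), -19475) = Mul(Add(8366, Mul(5, 22)), -19475) = Mul(Add(8366, 110), -19475) = Mul(8476, -19475) = -165070100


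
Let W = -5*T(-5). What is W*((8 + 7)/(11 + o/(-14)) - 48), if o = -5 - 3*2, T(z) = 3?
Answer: 7710/11 ≈ 700.91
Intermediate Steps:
o = -11 (o = -5 - 6 = -11)
W = -15 (W = -5*3 = -15)
W*((8 + 7)/(11 + o/(-14)) - 48) = -15*((8 + 7)/(11 - 11/(-14)) - 48) = -15*(15/(11 - 11*(-1/14)) - 48) = -15*(15/(11 + 11/14) - 48) = -15*(15/(165/14) - 48) = -15*(15*(14/165) - 48) = -15*(14/11 - 48) = -15*(-514/11) = 7710/11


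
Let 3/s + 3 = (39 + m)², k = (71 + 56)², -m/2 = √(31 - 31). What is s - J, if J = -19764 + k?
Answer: 1839311/506 ≈ 3635.0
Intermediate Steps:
m = 0 (m = -2*√(31 - 31) = -2*√0 = -2*0 = 0)
k = 16129 (k = 127² = 16129)
J = -3635 (J = -19764 + 16129 = -3635)
s = 1/506 (s = 3/(-3 + (39 + 0)²) = 3/(-3 + 39²) = 3/(-3 + 1521) = 3/1518 = 3*(1/1518) = 1/506 ≈ 0.0019763)
s - J = 1/506 - 1*(-3635) = 1/506 + 3635 = 1839311/506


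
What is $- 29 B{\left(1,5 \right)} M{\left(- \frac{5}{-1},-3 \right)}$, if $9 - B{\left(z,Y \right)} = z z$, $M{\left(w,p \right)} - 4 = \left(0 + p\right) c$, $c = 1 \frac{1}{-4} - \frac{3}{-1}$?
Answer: $986$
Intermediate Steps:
$c = \frac{11}{4}$ ($c = 1 \left(- \frac{1}{4}\right) - -3 = - \frac{1}{4} + 3 = \frac{11}{4} \approx 2.75$)
$M{\left(w,p \right)} = 4 + \frac{11 p}{4}$ ($M{\left(w,p \right)} = 4 + \left(0 + p\right) \frac{11}{4} = 4 + p \frac{11}{4} = 4 + \frac{11 p}{4}$)
$B{\left(z,Y \right)} = 9 - z^{2}$ ($B{\left(z,Y \right)} = 9 - z z = 9 - z^{2}$)
$- 29 B{\left(1,5 \right)} M{\left(- \frac{5}{-1},-3 \right)} = - 29 \left(9 - 1^{2}\right) \left(4 + \frac{11}{4} \left(-3\right)\right) = - 29 \left(9 - 1\right) \left(4 - \frac{33}{4}\right) = - 29 \left(9 - 1\right) \left(- \frac{17}{4}\right) = \left(-29\right) 8 \left(- \frac{17}{4}\right) = \left(-232\right) \left(- \frac{17}{4}\right) = 986$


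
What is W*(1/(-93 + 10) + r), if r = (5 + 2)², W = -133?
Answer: -540778/83 ≈ -6515.4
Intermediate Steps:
r = 49 (r = 7² = 49)
W*(1/(-93 + 10) + r) = -133*(1/(-93 + 10) + 49) = -133*(1/(-83) + 49) = -133*(-1/83 + 49) = -133*4066/83 = -540778/83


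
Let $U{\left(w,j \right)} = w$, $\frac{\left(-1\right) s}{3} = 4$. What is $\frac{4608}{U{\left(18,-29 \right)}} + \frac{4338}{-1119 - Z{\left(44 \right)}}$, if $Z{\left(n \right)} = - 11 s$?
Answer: $\frac{35102}{139} \approx 252.53$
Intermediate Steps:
$s = -12$ ($s = \left(-3\right) 4 = -12$)
$Z{\left(n \right)} = 132$ ($Z{\left(n \right)} = \left(-11\right) \left(-12\right) = 132$)
$\frac{4608}{U{\left(18,-29 \right)}} + \frac{4338}{-1119 - Z{\left(44 \right)}} = \frac{4608}{18} + \frac{4338}{-1119 - 132} = 4608 \cdot \frac{1}{18} + \frac{4338}{-1119 - 132} = 256 + \frac{4338}{-1251} = 256 + 4338 \left(- \frac{1}{1251}\right) = 256 - \frac{482}{139} = \frac{35102}{139}$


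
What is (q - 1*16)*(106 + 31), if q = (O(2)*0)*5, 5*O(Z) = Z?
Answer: -2192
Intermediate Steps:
O(Z) = Z/5
q = 0 (q = (((⅕)*2)*0)*5 = ((⅖)*0)*5 = 0*5 = 0)
(q - 1*16)*(106 + 31) = (0 - 1*16)*(106 + 31) = (0 - 16)*137 = -16*137 = -2192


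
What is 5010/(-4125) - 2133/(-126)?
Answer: 60499/3850 ≈ 15.714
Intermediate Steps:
5010/(-4125) - 2133/(-126) = 5010*(-1/4125) - 2133*(-1/126) = -334/275 + 237/14 = 60499/3850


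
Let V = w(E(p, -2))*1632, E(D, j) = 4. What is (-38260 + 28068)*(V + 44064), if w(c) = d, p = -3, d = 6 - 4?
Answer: -482366976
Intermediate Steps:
d = 2
w(c) = 2
V = 3264 (V = 2*1632 = 3264)
(-38260 + 28068)*(V + 44064) = (-38260 + 28068)*(3264 + 44064) = -10192*47328 = -482366976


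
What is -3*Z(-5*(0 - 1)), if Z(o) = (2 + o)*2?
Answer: -42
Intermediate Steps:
Z(o) = 4 + 2*o
-3*Z(-5*(0 - 1)) = -3*(4 + 2*(-5*(0 - 1))) = -3*(4 + 2*(-5*(-1))) = -3*(4 + 2*5) = -3*(4 + 10) = -3*14 = -42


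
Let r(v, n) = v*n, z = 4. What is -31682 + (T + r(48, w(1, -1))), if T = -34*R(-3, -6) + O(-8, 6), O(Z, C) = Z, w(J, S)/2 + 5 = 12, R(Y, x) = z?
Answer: -31154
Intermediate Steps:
R(Y, x) = 4
w(J, S) = 14 (w(J, S) = -10 + 2*12 = -10 + 24 = 14)
r(v, n) = n*v
T = -144 (T = -34*4 - 8 = -136 - 8 = -144)
-31682 + (T + r(48, w(1, -1))) = -31682 + (-144 + 14*48) = -31682 + (-144 + 672) = -31682 + 528 = -31154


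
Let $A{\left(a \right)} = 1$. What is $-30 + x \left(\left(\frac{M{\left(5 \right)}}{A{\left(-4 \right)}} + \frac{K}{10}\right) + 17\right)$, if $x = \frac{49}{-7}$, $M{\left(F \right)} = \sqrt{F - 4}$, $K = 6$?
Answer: $- \frac{801}{5} \approx -160.2$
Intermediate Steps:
$M{\left(F \right)} = \sqrt{-4 + F}$
$x = -7$ ($x = 49 \left(- \frac{1}{7}\right) = -7$)
$-30 + x \left(\left(\frac{M{\left(5 \right)}}{A{\left(-4 \right)}} + \frac{K}{10}\right) + 17\right) = -30 - 7 \left(\left(\frac{\sqrt{-4 + 5}}{1} + \frac{6}{10}\right) + 17\right) = -30 - 7 \left(\left(\sqrt{1} \cdot 1 + 6 \cdot \frac{1}{10}\right) + 17\right) = -30 - 7 \left(\left(1 \cdot 1 + \frac{3}{5}\right) + 17\right) = -30 - 7 \left(\left(1 + \frac{3}{5}\right) + 17\right) = -30 - 7 \left(\frac{8}{5} + 17\right) = -30 - \frac{651}{5} = - \frac{801}{5}$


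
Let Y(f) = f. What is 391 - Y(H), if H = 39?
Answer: 352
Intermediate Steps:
391 - Y(H) = 391 - 1*39 = 391 - 39 = 352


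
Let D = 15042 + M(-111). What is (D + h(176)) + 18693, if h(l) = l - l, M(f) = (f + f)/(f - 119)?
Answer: 3879636/115 ≈ 33736.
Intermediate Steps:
M(f) = 2*f/(-119 + f) (M(f) = (2*f)/(-119 + f) = 2*f/(-119 + f))
h(l) = 0
D = 1729941/115 (D = 15042 + 2*(-111)/(-119 - 111) = 15042 + 2*(-111)/(-230) = 15042 + 2*(-111)*(-1/230) = 15042 + 111/115 = 1729941/115 ≈ 15043.)
(D + h(176)) + 18693 = (1729941/115 + 0) + 18693 = 1729941/115 + 18693 = 3879636/115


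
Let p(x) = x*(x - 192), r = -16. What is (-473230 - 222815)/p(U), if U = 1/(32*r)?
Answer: -36492804096/19661 ≈ -1.8561e+6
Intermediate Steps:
U = -1/512 (U = 1/(32*(-16)) = 1/(-512) = -1/512 ≈ -0.0019531)
p(x) = x*(-192 + x)
(-473230 - 222815)/p(U) = (-473230 - 222815)/((-(-192 - 1/512)/512)) = -696045/((-1/512*(-98305/512))) = -696045/98305/262144 = -696045*262144/98305 = -36492804096/19661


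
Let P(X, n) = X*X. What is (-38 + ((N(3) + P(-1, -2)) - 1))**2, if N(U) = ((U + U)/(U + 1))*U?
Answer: 4489/4 ≈ 1122.3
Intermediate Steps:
P(X, n) = X**2
N(U) = 2*U**2/(1 + U) (N(U) = ((2*U)/(1 + U))*U = (2*U/(1 + U))*U = 2*U**2/(1 + U))
(-38 + ((N(3) + P(-1, -2)) - 1))**2 = (-38 + ((2*3**2/(1 + 3) + (-1)**2) - 1))**2 = (-38 + ((2*9/4 + 1) - 1))**2 = (-38 + ((2*9*(1/4) + 1) - 1))**2 = (-38 + ((9/2 + 1) - 1))**2 = (-38 + (11/2 - 1))**2 = (-38 + 9/2)**2 = (-67/2)**2 = 4489/4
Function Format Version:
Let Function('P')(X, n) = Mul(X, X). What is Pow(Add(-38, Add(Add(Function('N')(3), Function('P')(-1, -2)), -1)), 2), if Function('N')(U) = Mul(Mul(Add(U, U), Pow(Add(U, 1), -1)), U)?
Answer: Rational(4489, 4) ≈ 1122.3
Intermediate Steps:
Function('P')(X, n) = Pow(X, 2)
Function('N')(U) = Mul(2, Pow(U, 2), Pow(Add(1, U), -1)) (Function('N')(U) = Mul(Mul(Mul(2, U), Pow(Add(1, U), -1)), U) = Mul(Mul(2, U, Pow(Add(1, U), -1)), U) = Mul(2, Pow(U, 2), Pow(Add(1, U), -1)))
Pow(Add(-38, Add(Add(Function('N')(3), Function('P')(-1, -2)), -1)), 2) = Pow(Add(-38, Add(Add(Mul(2, Pow(3, 2), Pow(Add(1, 3), -1)), Pow(-1, 2)), -1)), 2) = Pow(Add(-38, Add(Add(Mul(2, 9, Pow(4, -1)), 1), -1)), 2) = Pow(Add(-38, Add(Add(Mul(2, 9, Rational(1, 4)), 1), -1)), 2) = Pow(Add(-38, Add(Add(Rational(9, 2), 1), -1)), 2) = Pow(Add(-38, Add(Rational(11, 2), -1)), 2) = Pow(Add(-38, Rational(9, 2)), 2) = Pow(Rational(-67, 2), 2) = Rational(4489, 4)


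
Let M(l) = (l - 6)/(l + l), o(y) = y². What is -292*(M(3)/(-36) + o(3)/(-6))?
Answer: 7811/18 ≈ 433.94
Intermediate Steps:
M(l) = (-6 + l)/(2*l) (M(l) = (-6 + l)/((2*l)) = (-6 + l)*(1/(2*l)) = (-6 + l)/(2*l))
-292*(M(3)/(-36) + o(3)/(-6)) = -292*(((½)*(-6 + 3)/3)/(-36) + 3²/(-6)) = -292*(((½)*(⅓)*(-3))*(-1/36) + 9*(-⅙)) = -292*(-½*(-1/36) - 3/2) = -292*(1/72 - 3/2) = -292*(-107/72) = 7811/18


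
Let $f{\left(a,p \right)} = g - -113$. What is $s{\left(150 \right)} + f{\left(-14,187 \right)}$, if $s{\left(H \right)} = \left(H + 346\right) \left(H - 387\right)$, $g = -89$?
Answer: $-117528$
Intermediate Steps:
$f{\left(a,p \right)} = 24$ ($f{\left(a,p \right)} = -89 - -113 = -89 + 113 = 24$)
$s{\left(H \right)} = \left(-387 + H\right) \left(346 + H\right)$ ($s{\left(H \right)} = \left(346 + H\right) \left(-387 + H\right) = \left(-387 + H\right) \left(346 + H\right)$)
$s{\left(150 \right)} + f{\left(-14,187 \right)} = \left(-133902 + 150^{2} - 6150\right) + 24 = \left(-133902 + 22500 - 6150\right) + 24 = -117552 + 24 = -117528$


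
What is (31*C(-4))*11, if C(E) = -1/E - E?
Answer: 5797/4 ≈ 1449.3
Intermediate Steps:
C(E) = -E - 1/E
(31*C(-4))*11 = (31*(-1*(-4) - 1/(-4)))*11 = (31*(4 - 1*(-¼)))*11 = (31*(4 + ¼))*11 = (31*(17/4))*11 = (527/4)*11 = 5797/4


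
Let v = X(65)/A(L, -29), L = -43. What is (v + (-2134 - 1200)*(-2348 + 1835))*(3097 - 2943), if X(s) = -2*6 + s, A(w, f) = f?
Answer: 7638379210/29 ≈ 2.6339e+8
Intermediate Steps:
X(s) = -12 + s
v = -53/29 (v = (-12 + 65)/(-29) = 53*(-1/29) = -53/29 ≈ -1.8276)
(v + (-2134 - 1200)*(-2348 + 1835))*(3097 - 2943) = (-53/29 + (-2134 - 1200)*(-2348 + 1835))*(3097 - 2943) = (-53/29 - 3334*(-513))*154 = (-53/29 + 1710342)*154 = (49599865/29)*154 = 7638379210/29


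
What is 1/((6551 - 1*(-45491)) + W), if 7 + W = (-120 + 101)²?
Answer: 1/52396 ≈ 1.9085e-5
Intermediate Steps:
W = 354 (W = -7 + (-120 + 101)² = -7 + (-19)² = -7 + 361 = 354)
1/((6551 - 1*(-45491)) + W) = 1/((6551 - 1*(-45491)) + 354) = 1/((6551 + 45491) + 354) = 1/(52042 + 354) = 1/52396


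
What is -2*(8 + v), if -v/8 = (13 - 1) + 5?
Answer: 256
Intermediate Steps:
v = -136 (v = -8*((13 - 1) + 5) = -8*(12 + 5) = -8*17 = -136)
-2*(8 + v) = -2*(8 - 136) = -2*(-128) = 256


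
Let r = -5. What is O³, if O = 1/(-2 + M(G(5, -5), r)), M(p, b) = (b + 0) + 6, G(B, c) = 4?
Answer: -1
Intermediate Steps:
M(p, b) = 6 + b (M(p, b) = b + 6 = 6 + b)
O = -1 (O = 1/(-2 + (6 - 5)) = 1/(-2 + 1) = 1/(-1) = -1)
O³ = (-1)³ = -1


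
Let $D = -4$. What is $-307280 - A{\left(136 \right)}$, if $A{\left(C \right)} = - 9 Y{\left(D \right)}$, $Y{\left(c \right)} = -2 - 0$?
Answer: $-307298$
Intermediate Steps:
$Y{\left(c \right)} = -2$ ($Y{\left(c \right)} = -2 + 0 = -2$)
$A{\left(C \right)} = 18$ ($A{\left(C \right)} = \left(-9\right) \left(-2\right) = 18$)
$-307280 - A{\left(136 \right)} = -307280 - 18 = -307298$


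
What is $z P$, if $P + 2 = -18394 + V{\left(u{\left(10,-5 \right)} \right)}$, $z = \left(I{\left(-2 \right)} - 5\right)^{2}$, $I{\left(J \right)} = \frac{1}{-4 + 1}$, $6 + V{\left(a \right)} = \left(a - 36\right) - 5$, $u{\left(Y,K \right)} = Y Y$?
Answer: $- \frac{4695808}{9} \approx -5.2176 \cdot 10^{5}$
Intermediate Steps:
$u{\left(Y,K \right)} = Y^{2}$
$V{\left(a \right)} = -47 + a$ ($V{\left(a \right)} = -6 + \left(\left(a - 36\right) - 5\right) = -6 + \left(\left(-36 + a\right) - 5\right) = -6 + \left(-41 + a\right) = -47 + a$)
$I{\left(J \right)} = - \frac{1}{3}$ ($I{\left(J \right)} = \frac{1}{-3} = - \frac{1}{3}$)
$z = \frac{256}{9}$ ($z = \left(- \frac{1}{3} - 5\right)^{2} = \left(- \frac{16}{3}\right)^{2} = \frac{256}{9} \approx 28.444$)
$P = -18343$ ($P = -2 - \left(18441 - 100\right) = -2 + \left(-18394 + \left(-47 + 100\right)\right) = -2 + \left(-18394 + 53\right) = -2 - 18341 = -18343$)
$z P = \frac{256}{9} \left(-18343\right) = - \frac{4695808}{9}$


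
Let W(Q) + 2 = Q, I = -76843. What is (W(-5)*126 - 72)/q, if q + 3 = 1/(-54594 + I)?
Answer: 62695449/197156 ≈ 318.00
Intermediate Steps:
W(Q) = -2 + Q
q = -394312/131437 (q = -3 + 1/(-54594 - 76843) = -3 + 1/(-131437) = -3 - 1/131437 = -394312/131437 ≈ -3.0000)
(W(-5)*126 - 72)/q = ((-2 - 5)*126 - 72)/(-394312/131437) = (-7*126 - 72)*(-131437/394312) = (-882 - 72)*(-131437/394312) = -954*(-131437/394312) = 62695449/197156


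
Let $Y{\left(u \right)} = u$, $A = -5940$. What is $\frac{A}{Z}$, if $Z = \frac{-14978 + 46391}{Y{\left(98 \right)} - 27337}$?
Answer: $\frac{53933220}{10471} \approx 5150.7$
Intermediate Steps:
$Z = - \frac{31413}{27239}$ ($Z = \frac{-14978 + 46391}{98 - 27337} = \frac{31413}{-27239} = 31413 \left(- \frac{1}{27239}\right) = - \frac{31413}{27239} \approx -1.1532$)
$\frac{A}{Z} = - \frac{5940}{- \frac{31413}{27239}} = \left(-5940\right) \left(- \frac{27239}{31413}\right) = \frac{53933220}{10471}$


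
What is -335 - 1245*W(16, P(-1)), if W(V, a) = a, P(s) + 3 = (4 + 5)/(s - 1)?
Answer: 18005/2 ≈ 9002.5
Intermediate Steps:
P(s) = -3 + 9/(-1 + s) (P(s) = -3 + (4 + 5)/(s - 1) = -3 + 9/(-1 + s))
-335 - 1245*W(16, P(-1)) = -335 - 3735*(4 - 1*(-1))/(-1 - 1) = -335 - 3735*(4 + 1)/(-2) = -335 - 3735*(-1)*5/2 = -335 - 1245*(-15/2) = -335 + 18675/2 = 18005/2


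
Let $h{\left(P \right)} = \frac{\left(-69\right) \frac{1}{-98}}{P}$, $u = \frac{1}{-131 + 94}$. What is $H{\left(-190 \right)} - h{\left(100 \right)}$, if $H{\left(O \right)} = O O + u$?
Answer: $\frac{13089847647}{362600} \approx 36100.0$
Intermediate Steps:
$u = - \frac{1}{37}$ ($u = \frac{1}{-37} = - \frac{1}{37} \approx -0.027027$)
$H{\left(O \right)} = - \frac{1}{37} + O^{2}$ ($H{\left(O \right)} = O O - \frac{1}{37} = O^{2} - \frac{1}{37} = - \frac{1}{37} + O^{2}$)
$h{\left(P \right)} = \frac{69}{98 P}$ ($h{\left(P \right)} = \frac{\left(-69\right) \left(- \frac{1}{98}\right)}{P} = \frac{69}{98 P}$)
$H{\left(-190 \right)} - h{\left(100 \right)} = \left(- \frac{1}{37} + \left(-190\right)^{2}\right) - \frac{69}{98 \cdot 100} = \left(- \frac{1}{37} + 36100\right) - \frac{69}{98} \cdot \frac{1}{100} = \frac{1335699}{37} - \frac{69}{9800} = \frac{13089847647}{362600}$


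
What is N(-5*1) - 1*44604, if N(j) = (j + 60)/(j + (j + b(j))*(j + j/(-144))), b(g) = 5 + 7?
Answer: -51073164/1145 ≈ -44605.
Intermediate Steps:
b(g) = 12
N(j) = (60 + j)/(j + 143*j*(12 + j)/144) (N(j) = (j + 60)/(j + (j + 12)*(j + j/(-144))) = (60 + j)/(j + (12 + j)*(j + j*(-1/144))) = (60 + j)/(j + (12 + j)*(j - j/144)) = (60 + j)/(j + (12 + j)*(143*j/144)) = (60 + j)/(j + 143*j*(12 + j)/144))
N(-5*1) - 1*44604 = 144*(60 - 5*1)/(((-5*1))*(1860 + 143*(-5*1))) - 1*44604 = 144*(60 - 5)/(-5*(1860 + 143*(-5))) - 44604 = 144*(-1/5)*55/(1860 - 715) - 44604 = 144*(-1/5)*55/1145 - 44604 = 144*(-1/5)*(1/1145)*55 - 44604 = -1584/1145 - 44604 = -51073164/1145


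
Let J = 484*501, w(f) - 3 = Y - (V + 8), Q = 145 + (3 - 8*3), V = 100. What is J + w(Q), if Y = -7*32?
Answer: 242155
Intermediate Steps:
Y = -224
Q = 124 (Q = 145 + (3 - 24) = 145 - 21 = 124)
w(f) = -329 (w(f) = 3 + (-224 - (100 + 8)) = 3 + (-224 - 1*108) = 3 + (-224 - 108) = 3 - 332 = -329)
J = 242484
J + w(Q) = 242484 - 329 = 242155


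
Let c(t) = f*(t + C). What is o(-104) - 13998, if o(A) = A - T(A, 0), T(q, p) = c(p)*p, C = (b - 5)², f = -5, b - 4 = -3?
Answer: -14102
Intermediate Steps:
b = 1 (b = 4 - 3 = 1)
C = 16 (C = (1 - 5)² = (-4)² = 16)
c(t) = -80 - 5*t (c(t) = -5*(t + 16) = -5*(16 + t) = -80 - 5*t)
T(q, p) = p*(-80 - 5*p) (T(q, p) = (-80 - 5*p)*p = p*(-80 - 5*p))
o(A) = A (o(A) = A - 5*0*(-16 - 1*0) = A - 5*0*(-16 + 0) = A - 5*0*(-16) = A - 1*0 = A + 0 = A)
o(-104) - 13998 = -104 - 13998 = -14102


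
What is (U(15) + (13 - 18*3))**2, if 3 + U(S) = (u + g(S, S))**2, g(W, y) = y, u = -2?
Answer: 15625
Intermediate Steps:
U(S) = -3 + (-2 + S)**2
(U(15) + (13 - 18*3))**2 = ((-3 + (-2 + 15)**2) + (13 - 18*3))**2 = ((-3 + 13**2) + (13 - 54))**2 = ((-3 + 169) - 41)**2 = (166 - 41)**2 = 125**2 = 15625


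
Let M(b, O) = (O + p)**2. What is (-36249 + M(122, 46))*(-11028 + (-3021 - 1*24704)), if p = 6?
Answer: 1299969385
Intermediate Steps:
M(b, O) = (6 + O)**2 (M(b, O) = (O + 6)**2 = (6 + O)**2)
(-36249 + M(122, 46))*(-11028 + (-3021 - 1*24704)) = (-36249 + (6 + 46)**2)*(-11028 + (-3021 - 1*24704)) = (-36249 + 52**2)*(-11028 + (-3021 - 24704)) = (-36249 + 2704)*(-11028 - 27725) = -33545*(-38753) = 1299969385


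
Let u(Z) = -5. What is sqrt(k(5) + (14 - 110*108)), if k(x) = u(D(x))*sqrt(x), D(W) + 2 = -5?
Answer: sqrt(-11866 - 5*sqrt(5)) ≈ 108.98*I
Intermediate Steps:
D(W) = -7 (D(W) = -2 - 5 = -7)
k(x) = -5*sqrt(x)
sqrt(k(5) + (14 - 110*108)) = sqrt(-5*sqrt(5) + (14 - 110*108)) = sqrt(-5*sqrt(5) + (14 - 11880)) = sqrt(-5*sqrt(5) - 11866) = sqrt(-11866 - 5*sqrt(5))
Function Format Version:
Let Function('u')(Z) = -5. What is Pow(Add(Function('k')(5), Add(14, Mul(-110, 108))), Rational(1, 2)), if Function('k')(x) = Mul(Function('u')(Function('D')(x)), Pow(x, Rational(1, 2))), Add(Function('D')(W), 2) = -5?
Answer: Pow(Add(-11866, Mul(-5, Pow(5, Rational(1, 2)))), Rational(1, 2)) ≈ Mul(108.98, I)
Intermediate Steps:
Function('D')(W) = -7 (Function('D')(W) = Add(-2, -5) = -7)
Function('k')(x) = Mul(-5, Pow(x, Rational(1, 2)))
Pow(Add(Function('k')(5), Add(14, Mul(-110, 108))), Rational(1, 2)) = Pow(Add(Mul(-5, Pow(5, Rational(1, 2))), Add(14, Mul(-110, 108))), Rational(1, 2)) = Pow(Add(Mul(-5, Pow(5, Rational(1, 2))), Add(14, -11880)), Rational(1, 2)) = Pow(Add(Mul(-5, Pow(5, Rational(1, 2))), -11866), Rational(1, 2)) = Pow(Add(-11866, Mul(-5, Pow(5, Rational(1, 2)))), Rational(1, 2))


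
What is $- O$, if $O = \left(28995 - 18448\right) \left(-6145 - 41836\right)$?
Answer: $506055607$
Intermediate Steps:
$O = -506055607$ ($O = 10547 \left(-47981\right) = -506055607$)
$- O = \left(-1\right) \left(-506055607\right) = 506055607$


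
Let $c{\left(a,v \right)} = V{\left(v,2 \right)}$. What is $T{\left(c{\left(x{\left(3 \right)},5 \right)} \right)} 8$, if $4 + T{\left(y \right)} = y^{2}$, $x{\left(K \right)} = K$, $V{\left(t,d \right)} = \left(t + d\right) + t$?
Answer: $1120$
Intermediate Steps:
$V{\left(t,d \right)} = d + 2 t$ ($V{\left(t,d \right)} = \left(d + t\right) + t = d + 2 t$)
$c{\left(a,v \right)} = 2 + 2 v$
$T{\left(y \right)} = -4 + y^{2}$
$T{\left(c{\left(x{\left(3 \right)},5 \right)} \right)} 8 = \left(-4 + \left(2 + 2 \cdot 5\right)^{2}\right) 8 = \left(-4 + \left(2 + 10\right)^{2}\right) 8 = \left(-4 + 12^{2}\right) 8 = \left(-4 + 144\right) 8 = 140 \cdot 8 = 1120$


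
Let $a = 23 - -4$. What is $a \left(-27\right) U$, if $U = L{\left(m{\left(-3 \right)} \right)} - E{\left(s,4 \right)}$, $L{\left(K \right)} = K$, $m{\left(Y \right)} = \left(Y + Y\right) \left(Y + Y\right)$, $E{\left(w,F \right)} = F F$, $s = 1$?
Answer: $-14580$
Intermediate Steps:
$E{\left(w,F \right)} = F^{2}$
$a = 27$ ($a = 23 + 4 = 27$)
$m{\left(Y \right)} = 4 Y^{2}$ ($m{\left(Y \right)} = 2 Y 2 Y = 4 Y^{2}$)
$U = 20$ ($U = 4 \left(-3\right)^{2} - 4^{2} = 4 \cdot 9 - 16 = 36 - 16 = 20$)
$a \left(-27\right) U = 27 \left(-27\right) 20 = \left(-729\right) 20 = -14580$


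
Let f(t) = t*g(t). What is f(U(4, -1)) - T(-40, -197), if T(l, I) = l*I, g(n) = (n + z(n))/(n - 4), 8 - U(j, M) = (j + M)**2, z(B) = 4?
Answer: -39397/5 ≈ -7879.4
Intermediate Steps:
U(j, M) = 8 - (M + j)**2 (U(j, M) = 8 - (j + M)**2 = 8 - (M + j)**2)
g(n) = (4 + n)/(-4 + n) (g(n) = (n + 4)/(n - 4) = (4 + n)/(-4 + n))
T(l, I) = I*l
f(t) = t*(4 + t)/(-4 + t) (f(t) = t*((4 + t)/(-4 + t)) = t*(4 + t)/(-4 + t))
f(U(4, -1)) - T(-40, -197) = (8 - (-1 + 4)**2)*(4 + (8 - (-1 + 4)**2))/(-4 + (8 - (-1 + 4)**2)) - (-197)*(-40) = (8 - 1*3**2)*(4 + (8 - 1*3**2))/(-4 + (8 - 1*3**2)) - 1*7880 = (8 - 1*9)*(4 + (8 - 1*9))/(-4 + (8 - 1*9)) - 7880 = (8 - 9)*(4 + (8 - 9))/(-4 + (8 - 9)) - 7880 = -(4 - 1)/(-4 - 1) - 7880 = -1*3/(-5) - 7880 = -1*(-1/5)*3 - 7880 = 3/5 - 7880 = -39397/5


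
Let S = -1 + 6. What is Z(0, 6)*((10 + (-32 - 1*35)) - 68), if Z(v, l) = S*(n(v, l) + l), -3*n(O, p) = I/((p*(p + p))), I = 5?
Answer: -806875/216 ≈ -3735.5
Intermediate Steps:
n(O, p) = -5/(6*p²) (n(O, p) = -5/(3*(p*(p + p))) = -5/(3*(p*(2*p))) = -5/(3*(2*p²)) = -5*1/(2*p²)/3 = -5/(6*p²))
S = 5
Z(v, l) = 5*l - 25/(6*l²) (Z(v, l) = 5*(-5/(6*l²) + l) = 5*(l - 5/(6*l²)) = 5*l - 25/(6*l²))
Z(0, 6)*((10 + (-32 - 1*35)) - 68) = (5*6 - 25/6/6²)*((10 + (-32 - 1*35)) - 68) = (30 - 25/6*1/36)*((10 + (-32 - 35)) - 68) = (30 - 25/216)*((10 - 67) - 68) = 6455*(-57 - 68)/216 = (6455/216)*(-125) = -806875/216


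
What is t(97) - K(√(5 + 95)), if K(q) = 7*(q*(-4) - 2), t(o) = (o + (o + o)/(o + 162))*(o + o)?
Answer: 4987644/259 ≈ 19257.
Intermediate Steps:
t(o) = 2*o*(o + 2*o/(162 + o)) (t(o) = (o + (2*o)/(162 + o))*(2*o) = (o + 2*o/(162 + o))*(2*o) = 2*o*(o + 2*o/(162 + o)))
K(q) = -14 - 28*q (K(q) = 7*(-4*q - 2) = 7*(-2 - 4*q) = -14 - 28*q)
t(97) - K(√(5 + 95)) = 2*97²*(164 + 97)/(162 + 97) - (-14 - 28*√(5 + 95)) = 2*9409*261/259 - (-14 - 28*√100) = 2*9409*(1/259)*261 - (-14 - 28*10) = 4911498/259 - (-14 - 280) = 4911498/259 - 1*(-294) = 4911498/259 + 294 = 4987644/259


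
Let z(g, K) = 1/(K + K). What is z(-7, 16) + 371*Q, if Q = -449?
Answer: -5330527/32 ≈ -1.6658e+5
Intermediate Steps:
z(g, K) = 1/(2*K)
z(-7, 16) + 371*Q = (½)/16 + 371*(-449) = (½)*(1/16) - 166579 = 1/32 - 166579 = -5330527/32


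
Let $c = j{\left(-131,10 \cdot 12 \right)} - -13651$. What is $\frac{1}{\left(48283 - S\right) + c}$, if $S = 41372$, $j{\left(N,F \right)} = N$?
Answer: $\frac{1}{20431} \approx 4.8945 \cdot 10^{-5}$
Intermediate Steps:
$c = 13520$ ($c = -131 - -13651 = -131 + 13651 = 13520$)
$\frac{1}{\left(48283 - S\right) + c} = \frac{1}{\left(48283 - 41372\right) + 13520} = \frac{1}{6911 + 13520} = \frac{1}{20431}$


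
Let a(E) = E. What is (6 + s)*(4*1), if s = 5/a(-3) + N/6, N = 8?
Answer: 68/3 ≈ 22.667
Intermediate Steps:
s = -⅓ (s = 5/(-3) + 8/6 = 5*(-⅓) + 8*(⅙) = -5/3 + 4/3 = -⅓ ≈ -0.33333)
(6 + s)*(4*1) = (6 - ⅓)*(4*1) = (17/3)*4 = 68/3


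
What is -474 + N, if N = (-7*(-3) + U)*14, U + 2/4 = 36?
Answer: 317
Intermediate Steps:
U = 71/2 (U = -½ + 36 = 71/2 ≈ 35.500)
N = 791 (N = (-7*(-3) + 71/2)*14 = (21 + 71/2)*14 = (113/2)*14 = 791)
-474 + N = -474 + 791 = 317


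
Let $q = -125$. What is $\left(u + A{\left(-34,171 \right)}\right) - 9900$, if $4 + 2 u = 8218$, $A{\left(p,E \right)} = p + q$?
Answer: $-5952$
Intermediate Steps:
$A{\left(p,E \right)} = -125 + p$ ($A{\left(p,E \right)} = p - 125 = -125 + p$)
$u = 4107$ ($u = -2 + \frac{1}{2} \cdot 8218 = -2 + 4109 = 4107$)
$\left(u + A{\left(-34,171 \right)}\right) - 9900 = \left(4107 - 159\right) - 9900 = 3948 - 9900 = -5952$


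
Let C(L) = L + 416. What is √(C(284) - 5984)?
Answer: 2*I*√1321 ≈ 72.691*I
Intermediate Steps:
C(L) = 416 + L
√(C(284) - 5984) = √((416 + 284) - 5984) = √(700 - 5984) = √(-5284) = 2*I*√1321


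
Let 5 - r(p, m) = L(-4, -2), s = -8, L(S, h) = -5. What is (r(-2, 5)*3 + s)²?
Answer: 484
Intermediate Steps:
r(p, m) = 10 (r(p, m) = 5 - 1*(-5) = 5 + 5 = 10)
(r(-2, 5)*3 + s)² = (10*3 - 8)² = (30 - 8)² = 22² = 484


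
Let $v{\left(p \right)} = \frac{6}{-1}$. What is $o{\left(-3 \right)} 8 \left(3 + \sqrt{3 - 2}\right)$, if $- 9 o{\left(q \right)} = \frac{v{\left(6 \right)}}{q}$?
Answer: $- \frac{64}{9} \approx -7.1111$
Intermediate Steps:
$v{\left(p \right)} = -6$ ($v{\left(p \right)} = 6 \left(-1\right) = -6$)
$o{\left(q \right)} = \frac{2}{3 q}$ ($o{\left(q \right)} = - \frac{\left(-6\right) \frac{1}{q}}{9} = \frac{2}{3 q}$)
$o{\left(-3 \right)} 8 \left(3 + \sqrt{3 - 2}\right) = \frac{2}{3 \left(-3\right)} 8 \left(3 + \sqrt{3 - 2}\right) = \frac{2}{3} \left(- \frac{1}{3}\right) 8 \left(3 + \sqrt{1}\right) = \left(- \frac{2}{9}\right) 8 \left(3 + 1\right) = \left(- \frac{16}{9}\right) 4 = - \frac{64}{9}$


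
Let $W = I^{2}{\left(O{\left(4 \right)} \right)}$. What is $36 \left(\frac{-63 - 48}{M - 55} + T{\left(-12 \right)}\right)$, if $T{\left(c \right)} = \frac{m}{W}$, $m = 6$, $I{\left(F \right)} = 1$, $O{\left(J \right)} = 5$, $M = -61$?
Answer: $\frac{7263}{29} \approx 250.45$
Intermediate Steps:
$W = 1$ ($W = 1^{2} = 1$)
$T{\left(c \right)} = 6$ ($T{\left(c \right)} = \frac{6}{1} = 6 \cdot 1 = 6$)
$36 \left(\frac{-63 - 48}{M - 55} + T{\left(-12 \right)}\right) = 36 \left(\frac{-63 - 48}{-61 - 55} + 6\right) = 36 \left(- \frac{111}{-116} + 6\right) = 36 \left(\left(-111\right) \left(- \frac{1}{116}\right) + 6\right) = 36 \left(\frac{111}{116} + 6\right) = 36 \cdot \frac{807}{116} = \frac{7263}{29}$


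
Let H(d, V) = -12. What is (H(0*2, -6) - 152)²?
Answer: 26896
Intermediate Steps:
(H(0*2, -6) - 152)² = (-12 - 152)² = (-164)² = 26896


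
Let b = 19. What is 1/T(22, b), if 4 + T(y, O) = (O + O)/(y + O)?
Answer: -41/126 ≈ -0.32540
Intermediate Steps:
T(y, O) = -4 + 2*O/(O + y) (T(y, O) = -4 + (O + O)/(y + O) = -4 + (2*O)/(O + y) = -4 + 2*O/(O + y))
1/T(22, b) = 1/(2*(-1*19 - 2*22)/(19 + 22)) = 1/(2*(-19 - 44)/41) = 1/(2*(1/41)*(-63)) = 1/(-126/41) = -41/126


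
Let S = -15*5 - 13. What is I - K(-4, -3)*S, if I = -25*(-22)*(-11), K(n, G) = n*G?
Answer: -4994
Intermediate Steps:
K(n, G) = G*n
S = -88 (S = -75 - 13 = -88)
I = -6050 (I = 550*(-11) = -6050)
I - K(-4, -3)*S = -6050 - (-3*(-4))*(-88) = -6050 - 12*(-88) = -6050 - 1*(-1056) = -6050 + 1056 = -4994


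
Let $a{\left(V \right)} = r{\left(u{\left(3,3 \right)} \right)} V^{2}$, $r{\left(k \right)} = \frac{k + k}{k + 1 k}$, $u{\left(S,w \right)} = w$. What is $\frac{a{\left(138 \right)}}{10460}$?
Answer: $\frac{4761}{2615} \approx 1.8207$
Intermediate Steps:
$r{\left(k \right)} = 1$ ($r{\left(k \right)} = \frac{2 k}{k + k} = \frac{2 k}{2 k} = 2 k \frac{1}{2 k} = 1$)
$a{\left(V \right)} = V^{2}$ ($a{\left(V \right)} = 1 V^{2} = V^{2}$)
$\frac{a{\left(138 \right)}}{10460} = \frac{138^{2}}{10460} = 19044 \cdot \frac{1}{10460} = \frac{4761}{2615}$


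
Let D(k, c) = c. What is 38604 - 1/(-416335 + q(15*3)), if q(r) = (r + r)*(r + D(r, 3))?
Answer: 15905427061/412015 ≈ 38604.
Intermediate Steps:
q(r) = 2*r*(3 + r) (q(r) = (r + r)*(r + 3) = (2*r)*(3 + r) = 2*r*(3 + r))
38604 - 1/(-416335 + q(15*3)) = 38604 - 1/(-416335 + 2*(15*3)*(3 + 15*3)) = 38604 - 1/(-416335 + 2*45*(3 + 45)) = 38604 - 1/(-416335 + 2*45*48) = 38604 - 1/(-416335 + 4320) = 38604 - 1/(-412015) = 38604 - 1*(-1/412015) = 38604 + 1/412015 = 15905427061/412015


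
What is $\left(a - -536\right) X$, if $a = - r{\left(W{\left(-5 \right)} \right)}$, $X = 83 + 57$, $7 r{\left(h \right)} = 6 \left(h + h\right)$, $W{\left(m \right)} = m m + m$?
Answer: $70240$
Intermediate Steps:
$W{\left(m \right)} = m + m^{2}$ ($W{\left(m \right)} = m^{2} + m = m + m^{2}$)
$r{\left(h \right)} = \frac{12 h}{7}$ ($r{\left(h \right)} = \frac{6 \left(h + h\right)}{7} = \frac{6 \cdot 2 h}{7} = \frac{12 h}{7}$)
$X = 140$
$a = - \frac{240}{7}$ ($a = - \frac{12 \left(- 5 \left(1 - 5\right)\right)}{7} = - \frac{12 \left(\left(-5\right) \left(-4\right)\right)}{7} = - \frac{12 \cdot 20}{7} = \left(-1\right) \frac{240}{7} = - \frac{240}{7} \approx -34.286$)
$\left(a - -536\right) X = \left(- \frac{240}{7} - -536\right) 140 = \left(- \frac{240}{7} + 536\right) 140 = \frac{3512}{7} \cdot 140 = 70240$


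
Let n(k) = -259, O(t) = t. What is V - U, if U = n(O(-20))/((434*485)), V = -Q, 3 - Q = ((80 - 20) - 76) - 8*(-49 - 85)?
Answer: 31663747/30070 ≈ 1053.0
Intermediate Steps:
Q = -1053 (Q = 3 - (((80 - 20) - 76) - 8*(-49 - 85)) = 3 - ((60 - 76) - 8*(-134)) = 3 - (-16 + 1072) = 3 - 1*1056 = 3 - 1056 = -1053)
V = 1053 (V = -1*(-1053) = 1053)
U = -37/30070 (U = -259/(434*485) = -259/210490 = -259*1/210490 = -37/30070 ≈ -0.0012305)
V - U = 1053 - 1*(-37/30070) = 1053 + 37/30070 = 31663747/30070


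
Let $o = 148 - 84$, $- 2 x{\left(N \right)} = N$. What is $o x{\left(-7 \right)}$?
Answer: $224$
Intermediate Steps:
$x{\left(N \right)} = - \frac{N}{2}$
$o = 64$
$o x{\left(-7 \right)} = 64 \left(\left(- \frac{1}{2}\right) \left(-7\right)\right) = 64 \cdot \frac{7}{2} = 224$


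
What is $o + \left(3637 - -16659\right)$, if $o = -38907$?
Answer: $-18611$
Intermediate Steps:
$o + \left(3637 - -16659\right) = -38907 + \left(3637 - -16659\right) = -38907 + \left(3637 + 16659\right) = -38907 + 20296 = -18611$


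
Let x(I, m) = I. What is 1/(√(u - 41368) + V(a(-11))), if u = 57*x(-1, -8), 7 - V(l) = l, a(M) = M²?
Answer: -114/54421 - 5*I*√1657/54421 ≈ -0.0020948 - 0.0037399*I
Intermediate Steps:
V(l) = 7 - l
u = -57 (u = 57*(-1) = -57)
1/(√(u - 41368) + V(a(-11))) = 1/(√(-57 - 41368) + (7 - 1*(-11)²)) = 1/(√(-41425) + (7 - 1*121)) = 1/(5*I*√1657 + (7 - 121)) = 1/(5*I*√1657 - 114) = 1/(-114 + 5*I*√1657)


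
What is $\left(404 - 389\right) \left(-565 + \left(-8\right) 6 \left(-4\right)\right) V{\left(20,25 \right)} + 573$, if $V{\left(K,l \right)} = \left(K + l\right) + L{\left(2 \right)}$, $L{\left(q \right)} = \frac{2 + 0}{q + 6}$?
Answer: $- \frac{1010403}{4} \approx -2.526 \cdot 10^{5}$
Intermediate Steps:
$L{\left(q \right)} = \frac{2}{6 + q}$
$V{\left(K,l \right)} = \frac{1}{4} + K + l$ ($V{\left(K,l \right)} = \left(K + l\right) + \frac{2}{6 + 2} = \left(K + l\right) + \frac{2}{8} = \left(K + l\right) + 2 \cdot \frac{1}{8} = \left(K + l\right) + \frac{1}{4} = \frac{1}{4} + K + l$)
$\left(404 - 389\right) \left(-565 + \left(-8\right) 6 \left(-4\right)\right) V{\left(20,25 \right)} + 573 = \left(404 - 389\right) \left(-565 + \left(-8\right) 6 \left(-4\right)\right) \left(\frac{1}{4} + 20 + 25\right) + 573 = 15 \left(-565 - -192\right) \frac{181}{4} + 573 = 15 \left(-565 + 192\right) \frac{181}{4} + 573 = 15 \left(-373\right) \frac{181}{4} + 573 = \left(-5595\right) \frac{181}{4} + 573 = - \frac{1012695}{4} + 573 = - \frac{1010403}{4}$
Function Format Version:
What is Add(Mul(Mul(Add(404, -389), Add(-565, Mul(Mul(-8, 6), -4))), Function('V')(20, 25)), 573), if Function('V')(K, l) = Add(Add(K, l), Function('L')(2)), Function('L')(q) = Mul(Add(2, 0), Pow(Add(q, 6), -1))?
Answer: Rational(-1010403, 4) ≈ -2.5260e+5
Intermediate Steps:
Function('L')(q) = Mul(2, Pow(Add(6, q), -1))
Function('V')(K, l) = Add(Rational(1, 4), K, l) (Function('V')(K, l) = Add(Add(K, l), Mul(2, Pow(Add(6, 2), -1))) = Add(Add(K, l), Mul(2, Pow(8, -1))) = Add(Add(K, l), Mul(2, Rational(1, 8))) = Add(Add(K, l), Rational(1, 4)) = Add(Rational(1, 4), K, l))
Add(Mul(Mul(Add(404, -389), Add(-565, Mul(Mul(-8, 6), -4))), Function('V')(20, 25)), 573) = Add(Mul(Mul(Add(404, -389), Add(-565, Mul(Mul(-8, 6), -4))), Add(Rational(1, 4), 20, 25)), 573) = Add(Mul(Mul(15, Add(-565, Mul(-48, -4))), Rational(181, 4)), 573) = Add(Mul(Mul(15, Add(-565, 192)), Rational(181, 4)), 573) = Add(Mul(Mul(15, -373), Rational(181, 4)), 573) = Add(Mul(-5595, Rational(181, 4)), 573) = Add(Rational(-1012695, 4), 573) = Rational(-1010403, 4)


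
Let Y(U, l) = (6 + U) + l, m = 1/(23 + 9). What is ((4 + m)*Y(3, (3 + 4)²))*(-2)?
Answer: -3741/8 ≈ -467.63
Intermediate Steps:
m = 1/32 ≈ 0.031250
Y(U, l) = 6 + U + l
((4 + m)*Y(3, (3 + 4)²))*(-2) = ((4 + 1/32)*(6 + 3 + (3 + 4)²))*(-2) = (129*(6 + 3 + 7²)/32)*(-2) = (129*(6 + 3 + 49)/32)*(-2) = ((129/32)*58)*(-2) = (3741/16)*(-2) = -3741/8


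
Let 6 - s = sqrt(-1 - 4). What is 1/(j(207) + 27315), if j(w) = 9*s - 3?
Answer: 9122/249632787 + I*sqrt(5)/83210929 ≈ 3.6542e-5 + 2.6872e-8*I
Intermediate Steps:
s = 6 - I*sqrt(5) (s = 6 - sqrt(-1 - 4) = 6 - sqrt(-5) = 6 - I*sqrt(5) ≈ 6.0 - 2.2361*I)
j(w) = 51 - 9*I*sqrt(5) (j(w) = 9*(6 - I*sqrt(5)) - 3 = (54 - 9*I*sqrt(5)) - 3 = 51 - 9*I*sqrt(5))
1/(j(207) + 27315) = 1/((51 - 9*I*sqrt(5)) + 27315) = 1/(27366 - 9*I*sqrt(5))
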